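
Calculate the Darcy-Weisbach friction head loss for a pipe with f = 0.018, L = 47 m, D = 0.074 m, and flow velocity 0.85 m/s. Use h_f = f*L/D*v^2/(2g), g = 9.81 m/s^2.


v^2 = 0.85^2 = 0.7225 m^2/s^2
L/D = 47/0.074 = 635.13514
h_f = f*(L/D)*v^2/(2g) = 0.018 * 635.13514 * 0.7225 / 19.62 = 0.420996 m

0.420996 m


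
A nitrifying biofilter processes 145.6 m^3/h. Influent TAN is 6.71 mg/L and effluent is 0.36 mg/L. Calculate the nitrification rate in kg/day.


Concentration drop: TAN_in - TAN_out = 6.71 - 0.36 = 6.35 mg/L
Hourly TAN removed = Q * dTAN = 145.6 m^3/h * 6.35 mg/L = 924.56 g/h  (m^3/h * mg/L = g/h)
Daily TAN removed = 924.56 * 24 = 22189.44 g/day
Convert to kg/day: 22189.44 / 1000 = 22.18944 kg/day

22.18944 kg/day


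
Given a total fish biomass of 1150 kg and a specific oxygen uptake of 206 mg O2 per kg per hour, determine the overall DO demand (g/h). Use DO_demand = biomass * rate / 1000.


Total O2 consumption (mg/h) = 1150 kg * 206 mg/(kg*h) = 236900 mg/h
Convert to g/h: 236900 / 1000 = 236.9 g/h

236.9 g/h


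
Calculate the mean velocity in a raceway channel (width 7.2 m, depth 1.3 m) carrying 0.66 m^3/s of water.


Cross-sectional area = W * d = 7.2 * 1.3 = 9.36 m^2
Velocity = Q / A = 0.66 / 9.36 = 0.0705128 m/s

0.0705128 m/s


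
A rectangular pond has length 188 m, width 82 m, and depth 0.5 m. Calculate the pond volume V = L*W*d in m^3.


Base area = L * W = 188 * 82 = 15416 m^2
Volume = area * depth = 15416 * 0.5 = 7708 m^3

7708 m^3


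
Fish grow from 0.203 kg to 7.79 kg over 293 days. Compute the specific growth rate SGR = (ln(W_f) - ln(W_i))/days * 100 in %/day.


ln(W_f) = ln(7.79) = 2.0528409
ln(W_i) = ln(0.203) = -1.5945493
ln(W_f) - ln(W_i) = 2.0528409 - -1.5945493 = 3.6473902
SGR = 3.6473902 / 293 * 100 = 1.24484 %/day

1.24484 %/day


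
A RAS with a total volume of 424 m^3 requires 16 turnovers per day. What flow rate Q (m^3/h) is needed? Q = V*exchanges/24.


Daily recirculation volume = 424 m^3 * 16 = 6784 m^3/day
Flow rate Q = daily volume / 24 h = 6784 / 24 = 282.667 m^3/h

282.667 m^3/h


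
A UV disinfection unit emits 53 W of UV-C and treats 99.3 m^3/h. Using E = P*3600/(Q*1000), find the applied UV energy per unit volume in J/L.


Energy delivered per hour = 53 W * 3600 s = 190800 J/h
Volume treated per hour = 99.3 m^3/h * 1000 = 99300 L/h
dose = 190800 / 99300 = 1.92145 J/L

1.92145 J/L


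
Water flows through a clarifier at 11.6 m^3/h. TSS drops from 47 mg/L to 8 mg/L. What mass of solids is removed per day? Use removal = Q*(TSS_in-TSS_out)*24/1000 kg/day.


Concentration drop: TSS_in - TSS_out = 47 - 8 = 39 mg/L
Hourly solids removed = Q * dTSS = 11.6 m^3/h * 39 mg/L = 452.4 g/h  (m^3/h * mg/L = g/h)
Daily solids removed = 452.4 * 24 = 10857.6 g/day
Convert g to kg: 10857.6 / 1000 = 10.8576 kg/day

10.8576 kg/day


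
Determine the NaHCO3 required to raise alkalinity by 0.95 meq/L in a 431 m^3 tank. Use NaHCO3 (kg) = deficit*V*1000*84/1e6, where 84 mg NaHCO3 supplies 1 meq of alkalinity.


Tank volume in L = 431 m^3 * 1000 = 431000 L
Total meq required = 0.95 meq/L * 431000 L = 409450 meq
NaHCO3 mass = 409450 meq * 84 mg/meq / 1e6 = 34.3938 kg

34.3938 kg


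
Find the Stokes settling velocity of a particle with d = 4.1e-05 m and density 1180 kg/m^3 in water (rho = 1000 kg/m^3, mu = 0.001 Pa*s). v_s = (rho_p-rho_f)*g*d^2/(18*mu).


Density difference: rho_p - rho_f = 1180 - 1000 = 180 kg/m^3
d^2 = (4.1e-05)^2 = 1.681e-09 m^2
Numerator = (rho_p - rho_f) * g * d^2 = 180 * 9.81 * 1.681e-09 = 2.9683098e-06
Denominator = 18 * mu = 18 * 0.001 = 0.018
v_s = 2.9683098e-06 / 0.018 = 1.64906e-04 m/s
Check: Re = rho_f * v_s * d / mu = 1000 * 1.64906e-04 * 4.1e-05 / 0.001 = 0.00676 < 1, so Stokes' law applies.

1.64906e-04 m/s


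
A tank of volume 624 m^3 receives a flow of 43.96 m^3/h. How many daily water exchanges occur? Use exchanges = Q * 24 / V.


Daily flow volume = 43.96 m^3/h * 24 h = 1055.04 m^3/day
Exchanges = daily flow / tank volume = 1055.04 / 624 = 1.69077 exchanges/day

1.69077 exchanges/day


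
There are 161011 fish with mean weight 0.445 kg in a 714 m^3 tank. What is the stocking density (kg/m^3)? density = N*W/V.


Total biomass = 161011 fish * 0.445 kg = 71649.895 kg
Density = total biomass / volume = 71649.895 / 714 = 100.35 kg/m^3

100.35 kg/m^3


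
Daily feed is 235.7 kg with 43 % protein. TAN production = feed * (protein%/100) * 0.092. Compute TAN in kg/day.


Protein in feed = 235.7 * 43/100 = 101.351 kg/day
TAN = protein * 0.092 = 101.351 * 0.092 = 9.324292 kg/day

9.324292 kg/day


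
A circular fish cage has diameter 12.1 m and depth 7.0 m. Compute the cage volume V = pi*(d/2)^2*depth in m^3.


r = d/2 = 12.1/2 = 6.05 m
Base area = pi*r^2 = pi*6.05^2 = 114.99015 m^2
Volume = 114.99015 * 7.0 = 804.931 m^3

804.931 m^3


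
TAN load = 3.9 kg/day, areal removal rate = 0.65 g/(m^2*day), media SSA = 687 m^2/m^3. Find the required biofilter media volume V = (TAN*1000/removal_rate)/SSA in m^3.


A = 3.9*1000 / 0.65 = 6000 m^2
V = 6000 / 687 = 8.73362

8.73362 m^3


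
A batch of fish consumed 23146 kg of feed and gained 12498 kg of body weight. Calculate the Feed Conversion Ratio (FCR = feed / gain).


FCR = feed consumed / weight gained
FCR = 23146 kg / 12498 kg = 1.85198

1.85198


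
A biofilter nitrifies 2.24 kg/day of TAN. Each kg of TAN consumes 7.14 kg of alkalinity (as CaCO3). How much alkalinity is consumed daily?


Alkalinity factor: 7.14 kg CaCO3 consumed per kg TAN nitrified
alk = 2.24 kg TAN * 7.14 = 15.9936 kg CaCO3/day

15.9936 kg CaCO3/day


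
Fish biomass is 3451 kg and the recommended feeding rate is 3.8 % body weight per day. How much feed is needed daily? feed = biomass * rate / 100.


Feeding rate fraction = 3.8% / 100 = 0.038
Daily feed = 3451 kg * 0.038 = 131.138 kg/day

131.138 kg/day


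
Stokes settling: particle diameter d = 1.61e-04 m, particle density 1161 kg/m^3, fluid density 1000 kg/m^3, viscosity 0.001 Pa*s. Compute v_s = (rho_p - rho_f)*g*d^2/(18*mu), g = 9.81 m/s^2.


Density difference: rho_p - rho_f = 1161 - 1000 = 161 kg/m^3
d^2 = (1.61e-04)^2 = 2.5921e-08 m^2
Numerator = (rho_p - rho_f) * g * d^2 = 161 * 9.81 * 2.5921e-08 = 4.0939887e-05
Denominator = 18 * mu = 18 * 0.001 = 0.018
v_s = 4.0939887e-05 / 0.018 = 0.00227444 m/s
Check: Re = rho_f * v_s * d / mu = 1000 * 0.00227444 * 1.61e-04 / 0.001 = 0.366 < 1, so Stokes' law applies.

0.00227444 m/s


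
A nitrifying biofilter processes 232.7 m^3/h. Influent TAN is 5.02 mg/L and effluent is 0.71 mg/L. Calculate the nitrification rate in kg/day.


Concentration drop: TAN_in - TAN_out = 5.02 - 0.71 = 4.31 mg/L
Hourly TAN removed = Q * dTAN = 232.7 m^3/h * 4.31 mg/L = 1002.937 g/h  (m^3/h * mg/L = g/h)
Daily TAN removed = 1002.937 * 24 = 24070.488 g/day
Convert to kg/day: 24070.488 / 1000 = 24.070488 kg/day

24.070488 kg/day


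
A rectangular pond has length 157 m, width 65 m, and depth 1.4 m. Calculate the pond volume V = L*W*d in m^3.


Base area = L * W = 157 * 65 = 10205 m^2
Volume = area * depth = 10205 * 1.4 = 14287 m^3

14287 m^3


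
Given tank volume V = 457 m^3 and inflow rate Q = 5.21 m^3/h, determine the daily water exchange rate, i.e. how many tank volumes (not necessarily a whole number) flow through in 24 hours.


Daily flow volume = 5.21 m^3/h * 24 h = 125.04 m^3/day
Exchanges = daily flow / tank volume = 125.04 / 457 = 0.273611 exchanges/day

0.273611 exchanges/day


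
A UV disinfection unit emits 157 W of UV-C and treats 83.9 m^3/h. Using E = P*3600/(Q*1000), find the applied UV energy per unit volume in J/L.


Energy delivered per hour = 157 W * 3600 s = 565200 J/h
Volume treated per hour = 83.9 m^3/h * 1000 = 83900 L/h
dose = 565200 / 83900 = 6.73659 J/L

6.73659 J/L


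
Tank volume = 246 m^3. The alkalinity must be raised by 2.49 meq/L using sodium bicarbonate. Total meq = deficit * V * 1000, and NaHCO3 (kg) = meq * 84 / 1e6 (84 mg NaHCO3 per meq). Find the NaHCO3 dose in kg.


Tank volume in L = 246 m^3 * 1000 = 246000 L
Total meq required = 2.49 meq/L * 246000 L = 612540 meq
NaHCO3 mass = 612540 meq * 84 mg/meq / 1e6 = 51.4534 kg

51.4534 kg


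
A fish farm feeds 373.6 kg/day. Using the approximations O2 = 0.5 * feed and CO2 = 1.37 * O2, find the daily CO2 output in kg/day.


O2 = 373.6 * 0.5 = 186.8
CO2 = 186.8 * 1.37 = 255.916

255.916 kg/day


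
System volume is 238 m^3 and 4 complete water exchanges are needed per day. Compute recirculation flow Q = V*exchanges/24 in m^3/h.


Daily recirculation volume = 238 m^3 * 4 = 952 m^3/day
Flow rate Q = daily volume / 24 h = 952 / 24 = 39.6667 m^3/h

39.6667 m^3/h


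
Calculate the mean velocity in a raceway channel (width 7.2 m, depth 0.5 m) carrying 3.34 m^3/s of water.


Cross-sectional area = W * d = 7.2 * 0.5 = 3.6 m^2
Velocity = Q / A = 3.34 / 3.6 = 0.927778 m/s

0.927778 m/s


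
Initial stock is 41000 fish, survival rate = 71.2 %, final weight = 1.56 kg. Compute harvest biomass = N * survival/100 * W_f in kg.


Survivors = 41000 * 71.2/100 = 29192 fish
Harvest biomass = survivors * W_f = 29192 * 1.56 = 45539.52 kg

45539.52 kg


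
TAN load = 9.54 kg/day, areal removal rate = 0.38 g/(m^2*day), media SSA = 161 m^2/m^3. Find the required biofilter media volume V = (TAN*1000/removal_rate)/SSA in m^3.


A = 9.54*1000 / 0.38 = 25105.263 m^2
V = 25105.263 / 161 = 155.933

155.933 m^3


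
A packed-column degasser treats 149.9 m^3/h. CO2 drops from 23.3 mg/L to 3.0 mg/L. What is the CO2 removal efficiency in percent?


CO2_out / CO2_in = 3.0 / 23.3 = 0.12875536
Fraction remaining = 0.12875536
efficiency = (1 - 0.12875536) * 100 = 87.1245 %

87.1245 %


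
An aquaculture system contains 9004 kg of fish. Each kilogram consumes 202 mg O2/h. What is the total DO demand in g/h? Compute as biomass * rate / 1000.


Total O2 consumption (mg/h) = 9004 kg * 202 mg/(kg*h) = 1818808 mg/h
Convert to g/h: 1818808 / 1000 = 1818.808 g/h

1818.808 g/h


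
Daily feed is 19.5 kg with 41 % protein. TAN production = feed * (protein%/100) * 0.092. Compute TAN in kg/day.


Protein in feed = 19.5 * 41/100 = 7.995 kg/day
TAN = protein * 0.092 = 7.995 * 0.092 = 0.73554 kg/day

0.73554 kg/day


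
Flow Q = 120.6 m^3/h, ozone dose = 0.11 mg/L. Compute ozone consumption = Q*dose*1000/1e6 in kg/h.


O3 demand (mg/h) = Q * dose * 1000 = 120.6 * 0.11 * 1000 = 13266 mg/h
Convert mg to kg: 13266 / 1e6 = 0.013266 kg/h

0.013266 kg/h


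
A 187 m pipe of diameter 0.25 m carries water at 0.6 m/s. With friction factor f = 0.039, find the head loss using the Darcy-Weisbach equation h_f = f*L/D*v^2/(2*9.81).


v^2 = 0.6^2 = 0.36 m^2/s^2
L/D = 187/0.25 = 748
h_f = f*(L/D)*v^2/(2g) = 0.039 * 748 * 0.36 / 19.62 = 0.535266 m

0.535266 m


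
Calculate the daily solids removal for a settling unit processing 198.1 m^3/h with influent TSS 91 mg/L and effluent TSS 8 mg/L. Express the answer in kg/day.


Concentration drop: TSS_in - TSS_out = 91 - 8 = 83 mg/L
Hourly solids removed = Q * dTSS = 198.1 m^3/h * 83 mg/L = 16442.3 g/h  (m^3/h * mg/L = g/h)
Daily solids removed = 16442.3 * 24 = 394615.2 g/day
Convert g to kg: 394615.2 / 1000 = 394.6152 kg/day

394.6152 kg/day


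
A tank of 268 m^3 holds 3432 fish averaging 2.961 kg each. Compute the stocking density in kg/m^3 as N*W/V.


Total biomass = 3432 fish * 2.961 kg = 10162.152 kg
Density = total biomass / volume = 10162.152 / 268 = 37.9185 kg/m^3

37.9185 kg/m^3


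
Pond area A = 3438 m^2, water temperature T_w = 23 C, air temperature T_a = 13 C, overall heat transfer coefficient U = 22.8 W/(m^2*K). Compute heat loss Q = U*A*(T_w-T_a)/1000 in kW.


Temperature difference dT = 23 - 13 = 10 K
Heat loss (W) = U * A * dT = 22.8 * 3438 * 10 = 783864 W
Convert to kW: 783864 / 1000 = 783.864 kW

783.864 kW


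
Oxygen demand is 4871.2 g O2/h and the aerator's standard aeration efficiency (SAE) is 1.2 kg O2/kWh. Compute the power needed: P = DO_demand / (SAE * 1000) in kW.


SAE in g O2/kWh = 1.2 * 1000 = 1200 g/kWh
P = DO_demand / SAE_g = 4871.2 / 1200 = 4.05933 kW

4.05933 kW


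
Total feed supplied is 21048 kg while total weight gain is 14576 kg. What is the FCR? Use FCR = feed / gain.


FCR = feed consumed / weight gained
FCR = 21048 kg / 14576 kg = 1.44402

1.44402


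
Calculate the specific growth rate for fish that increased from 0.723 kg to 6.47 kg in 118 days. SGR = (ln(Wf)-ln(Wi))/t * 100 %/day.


ln(W_f) = ln(6.47) = 1.8671761
ln(W_i) = ln(0.723) = -0.32434606
ln(W_f) - ln(W_i) = 1.8671761 - -0.32434606 = 2.1915222
SGR = 2.1915222 / 118 * 100 = 1.85722 %/day

1.85722 %/day


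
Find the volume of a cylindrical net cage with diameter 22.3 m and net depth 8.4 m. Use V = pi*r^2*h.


r = d/2 = 22.3/2 = 11.15 m
Base area = pi*r^2 = pi*11.15^2 = 390.57065 m^2
Volume = 390.57065 * 8.4 = 3280.79 m^3

3280.79 m^3


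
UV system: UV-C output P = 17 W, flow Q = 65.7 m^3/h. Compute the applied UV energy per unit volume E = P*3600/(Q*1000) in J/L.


Energy delivered per hour = 17 W * 3600 s = 61200 J/h
Volume treated per hour = 65.7 m^3/h * 1000 = 65700 L/h
dose = 61200 / 65700 = 0.931507 J/L

0.931507 J/L


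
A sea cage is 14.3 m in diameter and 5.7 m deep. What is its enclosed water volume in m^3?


r = d/2 = 14.3/2 = 7.15 m
Base area = pi*r^2 = pi*7.15^2 = 160.60607 m^2
Volume = 160.60607 * 5.7 = 915.455 m^3

915.455 m^3


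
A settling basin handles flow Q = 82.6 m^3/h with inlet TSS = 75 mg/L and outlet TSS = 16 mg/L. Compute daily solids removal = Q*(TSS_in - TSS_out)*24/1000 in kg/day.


Concentration drop: TSS_in - TSS_out = 75 - 16 = 59 mg/L
Hourly solids removed = Q * dTSS = 82.6 m^3/h * 59 mg/L = 4873.4 g/h  (m^3/h * mg/L = g/h)
Daily solids removed = 4873.4 * 24 = 116961.6 g/day
Convert g to kg: 116961.6 / 1000 = 116.9616 kg/day

116.9616 kg/day


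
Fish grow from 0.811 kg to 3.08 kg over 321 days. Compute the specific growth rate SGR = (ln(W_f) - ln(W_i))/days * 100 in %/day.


ln(W_f) = ln(3.08) = 1.1249296
ln(W_i) = ln(0.811) = -0.20948722
ln(W_f) - ln(W_i) = 1.1249296 - -0.20948722 = 1.3344168
SGR = 1.3344168 / 321 * 100 = 0.415706 %/day

0.415706 %/day


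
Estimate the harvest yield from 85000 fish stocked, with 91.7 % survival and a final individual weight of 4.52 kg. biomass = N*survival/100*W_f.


Survivors = 85000 * 91.7/100 = 77945 fish
Harvest biomass = survivors * W_f = 77945 * 4.52 = 352311.4 kg

352311.4 kg


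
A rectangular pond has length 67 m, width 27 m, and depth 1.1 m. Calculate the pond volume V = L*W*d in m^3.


Base area = L * W = 67 * 27 = 1809 m^2
Volume = area * depth = 1809 * 1.1 = 1989.9 m^3

1989.9 m^3


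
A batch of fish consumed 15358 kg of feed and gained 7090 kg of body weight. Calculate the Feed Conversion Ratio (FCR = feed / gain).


FCR = feed consumed / weight gained
FCR = 15358 kg / 7090 kg = 2.16615

2.16615


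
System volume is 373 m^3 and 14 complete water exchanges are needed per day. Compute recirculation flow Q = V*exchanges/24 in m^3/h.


Daily recirculation volume = 373 m^3 * 14 = 5222 m^3/day
Flow rate Q = daily volume / 24 h = 5222 / 24 = 217.583 m^3/h

217.583 m^3/h


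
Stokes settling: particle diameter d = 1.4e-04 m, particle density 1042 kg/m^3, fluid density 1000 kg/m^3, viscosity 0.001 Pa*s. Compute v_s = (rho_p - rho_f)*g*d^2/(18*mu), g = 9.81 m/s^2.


Density difference: rho_p - rho_f = 1042 - 1000 = 42 kg/m^3
d^2 = (1.4e-04)^2 = 1.96e-08 m^2
Numerator = (rho_p - rho_f) * g * d^2 = 42 * 9.81 * 1.96e-08 = 8.075592e-06
Denominator = 18 * mu = 18 * 0.001 = 0.018
v_s = 8.075592e-06 / 0.018 = 4.48644e-04 m/s
Check: Re = rho_f * v_s * d / mu = 1000 * 4.48644e-04 * 1.4e-04 / 0.001 = 0.0628 < 1, so Stokes' law applies.

4.48644e-04 m/s


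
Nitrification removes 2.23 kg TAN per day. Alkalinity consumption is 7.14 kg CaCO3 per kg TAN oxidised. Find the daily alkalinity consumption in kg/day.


Alkalinity factor: 7.14 kg CaCO3 consumed per kg TAN nitrified
alk = 2.23 kg TAN * 7.14 = 15.9222 kg CaCO3/day

15.9222 kg CaCO3/day


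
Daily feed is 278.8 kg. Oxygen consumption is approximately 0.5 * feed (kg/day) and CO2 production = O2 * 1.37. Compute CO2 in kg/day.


O2 = 278.8 * 0.5 = 139.4
CO2 = 139.4 * 1.37 = 190.978

190.978 kg/day


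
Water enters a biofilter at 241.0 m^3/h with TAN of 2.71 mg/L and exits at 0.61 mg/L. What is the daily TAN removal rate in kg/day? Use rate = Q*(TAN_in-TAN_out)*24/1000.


Concentration drop: TAN_in - TAN_out = 2.71 - 0.61 = 2.1 mg/L
Hourly TAN removed = Q * dTAN = 241.0 m^3/h * 2.1 mg/L = 506.1 g/h  (m^3/h * mg/L = g/h)
Daily TAN removed = 506.1 * 24 = 12146.4 g/day
Convert to kg/day: 12146.4 / 1000 = 12.1464 kg/day

12.1464 kg/day


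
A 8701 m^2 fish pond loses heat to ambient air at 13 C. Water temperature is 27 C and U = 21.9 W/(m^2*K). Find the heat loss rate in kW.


Temperature difference dT = 27 - 13 = 14 K
Heat loss (W) = U * A * dT = 21.9 * 8701 * 14 = 2667726.6 W
Convert to kW: 2667726.6 / 1000 = 2667.7266 kW

2667.7266 kW


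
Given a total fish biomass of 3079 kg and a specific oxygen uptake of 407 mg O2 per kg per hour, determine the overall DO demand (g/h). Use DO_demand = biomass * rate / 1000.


Total O2 consumption (mg/h) = 3079 kg * 407 mg/(kg*h) = 1253153 mg/h
Convert to g/h: 1253153 / 1000 = 1253.153 g/h

1253.153 g/h


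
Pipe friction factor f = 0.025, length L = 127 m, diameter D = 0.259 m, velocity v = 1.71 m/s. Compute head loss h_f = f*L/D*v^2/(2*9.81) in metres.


v^2 = 1.71^2 = 2.9241 m^2/s^2
L/D = 127/0.259 = 490.34749
h_f = f*(L/D)*v^2/(2g) = 0.025 * 490.34749 * 2.9241 / 19.62 = 1.82699 m

1.82699 m


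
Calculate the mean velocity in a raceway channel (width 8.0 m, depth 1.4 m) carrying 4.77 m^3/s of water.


Cross-sectional area = W * d = 8.0 * 1.4 = 11.2 m^2
Velocity = Q / A = 4.77 / 11.2 = 0.425893 m/s

0.425893 m/s


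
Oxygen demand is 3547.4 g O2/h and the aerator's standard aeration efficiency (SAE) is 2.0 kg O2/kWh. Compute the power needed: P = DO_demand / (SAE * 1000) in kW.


SAE in g O2/kWh = 2.0 * 1000 = 2000 g/kWh
P = DO_demand / SAE_g = 3547.4 / 2000 = 1.7737 kW

1.7737 kW


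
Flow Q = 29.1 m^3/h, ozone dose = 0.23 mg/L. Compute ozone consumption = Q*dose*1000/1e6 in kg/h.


O3 demand (mg/h) = Q * dose * 1000 = 29.1 * 0.23 * 1000 = 6693 mg/h
Convert mg to kg: 6693 / 1e6 = 0.006693 kg/h

0.006693 kg/h


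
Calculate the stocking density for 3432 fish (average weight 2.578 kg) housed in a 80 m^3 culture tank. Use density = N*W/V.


Total biomass = 3432 fish * 2.578 kg = 8847.696 kg
Density = total biomass / volume = 8847.696 / 80 = 110.596 kg/m^3

110.596 kg/m^3


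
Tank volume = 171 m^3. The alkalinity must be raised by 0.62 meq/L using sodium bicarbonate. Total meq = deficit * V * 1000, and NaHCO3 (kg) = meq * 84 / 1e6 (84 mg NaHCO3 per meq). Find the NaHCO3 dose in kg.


Tank volume in L = 171 m^3 * 1000 = 171000 L
Total meq required = 0.62 meq/L * 171000 L = 106020 meq
NaHCO3 mass = 106020 meq * 84 mg/meq / 1e6 = 8.90568 kg

8.90568 kg


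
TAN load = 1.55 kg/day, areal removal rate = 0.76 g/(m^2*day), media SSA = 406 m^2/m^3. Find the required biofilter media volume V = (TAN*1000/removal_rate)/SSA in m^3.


A = 1.55*1000 / 0.76 = 2039.4737 m^2
V = 2039.4737 / 406 = 5.02333

5.02333 m^3


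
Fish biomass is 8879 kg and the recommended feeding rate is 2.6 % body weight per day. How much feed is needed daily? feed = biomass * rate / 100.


Feeding rate fraction = 2.6% / 100 = 0.026
Daily feed = 8879 kg * 0.026 = 230.854 kg/day

230.854 kg/day


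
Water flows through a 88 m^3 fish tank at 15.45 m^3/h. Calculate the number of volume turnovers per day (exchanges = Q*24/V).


Daily flow volume = 15.45 m^3/h * 24 h = 370.8 m^3/day
Exchanges = daily flow / tank volume = 370.8 / 88 = 4.21364 exchanges/day

4.21364 exchanges/day


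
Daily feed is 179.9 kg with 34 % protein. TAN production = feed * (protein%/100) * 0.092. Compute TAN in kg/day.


Protein in feed = 179.9 * 34/100 = 61.166 kg/day
TAN = protein * 0.092 = 61.166 * 0.092 = 5.627272 kg/day

5.627272 kg/day


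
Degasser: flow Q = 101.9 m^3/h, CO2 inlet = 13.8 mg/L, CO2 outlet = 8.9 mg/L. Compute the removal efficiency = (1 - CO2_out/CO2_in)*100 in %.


CO2_out / CO2_in = 8.9 / 13.8 = 0.64492754
Fraction remaining = 0.64492754
efficiency = (1 - 0.64492754) * 100 = 35.5072 %

35.5072 %


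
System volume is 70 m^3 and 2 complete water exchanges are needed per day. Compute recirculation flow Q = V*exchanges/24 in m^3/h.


Daily recirculation volume = 70 m^3 * 2 = 140 m^3/day
Flow rate Q = daily volume / 24 h = 140 / 24 = 5.83333 m^3/h

5.83333 m^3/h


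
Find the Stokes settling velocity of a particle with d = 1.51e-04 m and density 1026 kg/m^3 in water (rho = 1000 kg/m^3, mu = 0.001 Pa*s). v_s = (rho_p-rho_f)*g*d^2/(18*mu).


Density difference: rho_p - rho_f = 1026 - 1000 = 26 kg/m^3
d^2 = (1.51e-04)^2 = 2.2801e-08 m^2
Numerator = (rho_p - rho_f) * g * d^2 = 26 * 9.81 * 2.2801e-08 = 5.8156231e-06
Denominator = 18 * mu = 18 * 0.001 = 0.018
v_s = 5.8156231e-06 / 0.018 = 3.2309e-04 m/s
Check: Re = rho_f * v_s * d / mu = 1000 * 3.2309e-04 * 1.51e-04 / 0.001 = 0.0488 < 1, so Stokes' law applies.

3.2309e-04 m/s


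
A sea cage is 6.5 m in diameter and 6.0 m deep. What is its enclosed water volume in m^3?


r = d/2 = 6.5/2 = 3.25 m
Base area = pi*r^2 = pi*3.25^2 = 33.183072 m^2
Volume = 33.183072 * 6.0 = 199.098 m^3

199.098 m^3


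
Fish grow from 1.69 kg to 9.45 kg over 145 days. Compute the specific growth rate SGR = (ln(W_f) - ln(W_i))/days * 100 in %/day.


ln(W_f) = ln(9.45) = 2.2460147
ln(W_i) = ln(1.69) = 0.52472853
ln(W_f) - ln(W_i) = 2.2460147 - 0.52472853 = 1.7212862
SGR = 1.7212862 / 145 * 100 = 1.18709 %/day

1.18709 %/day


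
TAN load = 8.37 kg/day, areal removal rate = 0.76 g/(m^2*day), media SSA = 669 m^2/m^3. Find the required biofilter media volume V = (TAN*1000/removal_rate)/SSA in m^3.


A = 8.37*1000 / 0.76 = 11013.158 m^2
V = 11013.158 / 669 = 16.4621

16.4621 m^3


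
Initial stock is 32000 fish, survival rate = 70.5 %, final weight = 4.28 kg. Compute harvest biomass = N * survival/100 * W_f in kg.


Survivors = 32000 * 70.5/100 = 22560 fish
Harvest biomass = survivors * W_f = 22560 * 4.28 = 96556.8 kg

96556.8 kg


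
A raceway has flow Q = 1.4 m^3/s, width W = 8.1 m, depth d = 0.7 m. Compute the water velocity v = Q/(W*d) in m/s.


Cross-sectional area = W * d = 8.1 * 0.7 = 5.67 m^2
Velocity = Q / A = 1.4 / 5.67 = 0.246914 m/s

0.246914 m/s


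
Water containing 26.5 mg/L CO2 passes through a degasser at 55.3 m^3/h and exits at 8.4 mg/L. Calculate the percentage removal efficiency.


CO2_out / CO2_in = 8.4 / 26.5 = 0.31698113
Fraction remaining = 0.31698113
efficiency = (1 - 0.31698113) * 100 = 68.3019 %

68.3019 %


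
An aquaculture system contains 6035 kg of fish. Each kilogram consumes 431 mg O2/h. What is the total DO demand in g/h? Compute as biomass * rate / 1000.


Total O2 consumption (mg/h) = 6035 kg * 431 mg/(kg*h) = 2601085 mg/h
Convert to g/h: 2601085 / 1000 = 2601.085 g/h

2601.085 g/h


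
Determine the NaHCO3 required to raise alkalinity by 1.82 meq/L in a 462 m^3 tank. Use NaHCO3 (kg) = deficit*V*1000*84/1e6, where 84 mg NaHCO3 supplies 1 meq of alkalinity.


Tank volume in L = 462 m^3 * 1000 = 462000 L
Total meq required = 1.82 meq/L * 462000 L = 840840 meq
NaHCO3 mass = 840840 meq * 84 mg/meq / 1e6 = 70.6306 kg

70.6306 kg


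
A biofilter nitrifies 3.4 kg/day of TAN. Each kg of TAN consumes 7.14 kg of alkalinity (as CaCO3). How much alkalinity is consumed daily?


Alkalinity factor: 7.14 kg CaCO3 consumed per kg TAN nitrified
alk = 3.4 kg TAN * 7.14 = 24.276 kg CaCO3/day

24.276 kg CaCO3/day


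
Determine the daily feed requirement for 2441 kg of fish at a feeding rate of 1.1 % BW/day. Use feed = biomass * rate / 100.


Feeding rate fraction = 1.1% / 100 = 0.011
Daily feed = 2441 kg * 0.011 = 26.851 kg/day

26.851 kg/day


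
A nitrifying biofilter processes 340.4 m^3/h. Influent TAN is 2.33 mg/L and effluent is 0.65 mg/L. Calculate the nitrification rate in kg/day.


Concentration drop: TAN_in - TAN_out = 2.33 - 0.65 = 1.68 mg/L
Hourly TAN removed = Q * dTAN = 340.4 m^3/h * 1.68 mg/L = 571.872 g/h  (m^3/h * mg/L = g/h)
Daily TAN removed = 571.872 * 24 = 13724.928 g/day
Convert to kg/day: 13724.928 / 1000 = 13.724928 kg/day

13.724928 kg/day


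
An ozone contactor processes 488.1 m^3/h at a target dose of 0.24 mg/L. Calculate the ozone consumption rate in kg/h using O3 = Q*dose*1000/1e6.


O3 demand (mg/h) = Q * dose * 1000 = 488.1 * 0.24 * 1000 = 117144 mg/h
Convert mg to kg: 117144 / 1e6 = 0.117144 kg/h

0.117144 kg/h


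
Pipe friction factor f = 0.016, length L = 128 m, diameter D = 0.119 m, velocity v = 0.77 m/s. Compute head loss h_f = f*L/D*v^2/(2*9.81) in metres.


v^2 = 0.77^2 = 0.5929 m^2/s^2
L/D = 128/0.119 = 1075.6303
h_f = f*(L/D)*v^2/(2g) = 0.016 * 1075.6303 * 0.5929 / 19.62 = 0.520074 m

0.520074 m


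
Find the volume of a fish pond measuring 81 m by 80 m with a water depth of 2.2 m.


Base area = L * W = 81 * 80 = 6480 m^2
Volume = area * depth = 6480 * 2.2 = 14256 m^3

14256 m^3


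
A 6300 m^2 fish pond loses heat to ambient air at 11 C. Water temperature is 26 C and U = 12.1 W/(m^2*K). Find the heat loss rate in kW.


Temperature difference dT = 26 - 11 = 15 K
Heat loss (W) = U * A * dT = 12.1 * 6300 * 15 = 1143450 W
Convert to kW: 1143450 / 1000 = 1143.45 kW

1143.45 kW


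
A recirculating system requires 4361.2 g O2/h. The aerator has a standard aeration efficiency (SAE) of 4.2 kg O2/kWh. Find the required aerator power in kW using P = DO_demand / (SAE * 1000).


SAE in g O2/kWh = 4.2 * 1000 = 4200 g/kWh
P = DO_demand / SAE_g = 4361.2 / 4200 = 1.03838 kW

1.03838 kW


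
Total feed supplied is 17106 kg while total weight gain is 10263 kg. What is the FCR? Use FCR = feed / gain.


FCR = feed consumed / weight gained
FCR = 17106 kg / 10263 kg = 1.66676

1.66676


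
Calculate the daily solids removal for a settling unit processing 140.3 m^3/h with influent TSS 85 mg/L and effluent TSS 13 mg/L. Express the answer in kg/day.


Concentration drop: TSS_in - TSS_out = 85 - 13 = 72 mg/L
Hourly solids removed = Q * dTSS = 140.3 m^3/h * 72 mg/L = 10101.6 g/h  (m^3/h * mg/L = g/h)
Daily solids removed = 10101.6 * 24 = 242438.4 g/day
Convert g to kg: 242438.4 / 1000 = 242.4384 kg/day

242.4384 kg/day


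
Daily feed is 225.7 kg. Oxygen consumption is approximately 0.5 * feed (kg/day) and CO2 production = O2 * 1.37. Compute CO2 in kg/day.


O2 = 225.7 * 0.5 = 112.85
CO2 = 112.85 * 1.37 = 154.6045

154.6045 kg/day


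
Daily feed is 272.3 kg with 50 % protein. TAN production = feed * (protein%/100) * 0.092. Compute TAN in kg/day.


Protein in feed = 272.3 * 50/100 = 136.15 kg/day
TAN = protein * 0.092 = 136.15 * 0.092 = 12.5258 kg/day

12.5258 kg/day


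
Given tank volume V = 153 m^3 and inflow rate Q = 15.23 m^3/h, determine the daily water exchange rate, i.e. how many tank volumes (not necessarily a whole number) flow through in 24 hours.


Daily flow volume = 15.23 m^3/h * 24 h = 365.52 m^3/day
Exchanges = daily flow / tank volume = 365.52 / 153 = 2.38902 exchanges/day

2.38902 exchanges/day


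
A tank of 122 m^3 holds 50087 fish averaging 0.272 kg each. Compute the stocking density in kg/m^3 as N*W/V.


Total biomass = 50087 fish * 0.272 kg = 13623.664 kg
Density = total biomass / volume = 13623.664 / 122 = 111.669 kg/m^3

111.669 kg/m^3


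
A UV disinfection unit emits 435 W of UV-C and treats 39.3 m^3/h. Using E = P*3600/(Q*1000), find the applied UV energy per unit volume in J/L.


Energy delivered per hour = 435 W * 3600 s = 1566000 J/h
Volume treated per hour = 39.3 m^3/h * 1000 = 39300 L/h
dose = 1566000 / 39300 = 39.8473 J/L

39.8473 J/L


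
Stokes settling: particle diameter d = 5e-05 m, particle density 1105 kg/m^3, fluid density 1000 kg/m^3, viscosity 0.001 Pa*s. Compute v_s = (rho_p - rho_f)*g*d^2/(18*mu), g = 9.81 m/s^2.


Density difference: rho_p - rho_f = 1105 - 1000 = 105 kg/m^3
d^2 = (5e-05)^2 = 2.5e-09 m^2
Numerator = (rho_p - rho_f) * g * d^2 = 105 * 9.81 * 2.5e-09 = 2.575125e-06
Denominator = 18 * mu = 18 * 0.001 = 0.018
v_s = 2.575125e-06 / 0.018 = 1.43062e-04 m/s
Check: Re = rho_f * v_s * d / mu = 1000 * 1.43062e-04 * 5e-05 / 0.001 = 0.00715 < 1, so Stokes' law applies.

1.43062e-04 m/s


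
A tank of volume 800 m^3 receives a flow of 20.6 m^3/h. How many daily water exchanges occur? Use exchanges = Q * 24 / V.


Daily flow volume = 20.6 m^3/h * 24 h = 494.4 m^3/day
Exchanges = daily flow / tank volume = 494.4 / 800 = 0.618 exchanges/day

0.618 exchanges/day


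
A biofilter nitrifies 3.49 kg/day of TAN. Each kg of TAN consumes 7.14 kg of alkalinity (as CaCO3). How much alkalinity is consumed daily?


Alkalinity factor: 7.14 kg CaCO3 consumed per kg TAN nitrified
alk = 3.49 kg TAN * 7.14 = 24.9186 kg CaCO3/day

24.9186 kg CaCO3/day


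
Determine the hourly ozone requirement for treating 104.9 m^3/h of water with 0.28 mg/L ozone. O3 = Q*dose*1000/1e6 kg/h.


O3 demand (mg/h) = Q * dose * 1000 = 104.9 * 0.28 * 1000 = 29372 mg/h
Convert mg to kg: 29372 / 1e6 = 0.029372 kg/h

0.029372 kg/h


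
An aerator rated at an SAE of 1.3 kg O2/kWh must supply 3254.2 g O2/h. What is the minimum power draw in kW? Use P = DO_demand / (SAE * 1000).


SAE in g O2/kWh = 1.3 * 1000 = 1300 g/kWh
P = DO_demand / SAE_g = 3254.2 / 1300 = 2.50323 kW

2.50323 kW


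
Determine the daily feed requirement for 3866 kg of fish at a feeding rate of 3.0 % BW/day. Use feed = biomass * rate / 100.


Feeding rate fraction = 3.0% / 100 = 0.03
Daily feed = 3866 kg * 0.03 = 115.98 kg/day

115.98 kg/day


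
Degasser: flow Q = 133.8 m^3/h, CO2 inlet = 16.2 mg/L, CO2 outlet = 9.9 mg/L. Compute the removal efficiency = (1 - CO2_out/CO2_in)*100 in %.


CO2_out / CO2_in = 9.9 / 16.2 = 0.61111111
Fraction remaining = 0.61111111
efficiency = (1 - 0.61111111) * 100 = 38.8889 %

38.8889 %


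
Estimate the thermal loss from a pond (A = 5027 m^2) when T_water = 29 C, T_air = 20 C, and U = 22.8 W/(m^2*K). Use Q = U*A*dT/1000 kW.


Temperature difference dT = 29 - 20 = 9 K
Heat loss (W) = U * A * dT = 22.8 * 5027 * 9 = 1031540.4 W
Convert to kW: 1031540.4 / 1000 = 1031.5404 kW

1031.5404 kW


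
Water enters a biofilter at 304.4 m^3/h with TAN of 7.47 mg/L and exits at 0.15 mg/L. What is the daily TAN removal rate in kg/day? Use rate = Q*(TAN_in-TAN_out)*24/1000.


Concentration drop: TAN_in - TAN_out = 7.47 - 0.15 = 7.32 mg/L
Hourly TAN removed = Q * dTAN = 304.4 m^3/h * 7.32 mg/L = 2228.208 g/h  (m^3/h * mg/L = g/h)
Daily TAN removed = 2228.208 * 24 = 53476.992 g/day
Convert to kg/day: 53476.992 / 1000 = 53.476992 kg/day

53.476992 kg/day


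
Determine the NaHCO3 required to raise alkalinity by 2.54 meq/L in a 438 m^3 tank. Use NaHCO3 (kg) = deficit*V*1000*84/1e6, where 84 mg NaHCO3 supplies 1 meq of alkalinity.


Tank volume in L = 438 m^3 * 1000 = 438000 L
Total meq required = 2.54 meq/L * 438000 L = 1112520 meq
NaHCO3 mass = 1112520 meq * 84 mg/meq / 1e6 = 93.4517 kg

93.4517 kg


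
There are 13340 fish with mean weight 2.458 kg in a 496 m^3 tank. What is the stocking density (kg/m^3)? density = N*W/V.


Total biomass = 13340 fish * 2.458 kg = 32789.72 kg
Density = total biomass / volume = 32789.72 / 496 = 66.1083 kg/m^3

66.1083 kg/m^3


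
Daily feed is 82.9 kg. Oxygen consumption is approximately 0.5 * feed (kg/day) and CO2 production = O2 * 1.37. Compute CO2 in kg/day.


O2 = 82.9 * 0.5 = 41.45
CO2 = 41.45 * 1.37 = 56.7865

56.7865 kg/day


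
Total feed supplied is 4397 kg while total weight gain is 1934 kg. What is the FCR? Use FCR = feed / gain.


FCR = feed consumed / weight gained
FCR = 4397 kg / 1934 kg = 2.27353

2.27353


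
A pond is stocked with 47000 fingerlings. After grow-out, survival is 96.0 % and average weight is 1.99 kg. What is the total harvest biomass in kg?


Survivors = 47000 * 96.0/100 = 45120 fish
Harvest biomass = survivors * W_f = 45120 * 1.99 = 89788.8 kg

89788.8 kg


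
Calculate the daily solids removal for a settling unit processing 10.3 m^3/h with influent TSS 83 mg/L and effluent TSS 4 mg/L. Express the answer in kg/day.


Concentration drop: TSS_in - TSS_out = 83 - 4 = 79 mg/L
Hourly solids removed = Q * dTSS = 10.3 m^3/h * 79 mg/L = 813.7 g/h  (m^3/h * mg/L = g/h)
Daily solids removed = 813.7 * 24 = 19528.8 g/day
Convert g to kg: 19528.8 / 1000 = 19.5288 kg/day

19.5288 kg/day


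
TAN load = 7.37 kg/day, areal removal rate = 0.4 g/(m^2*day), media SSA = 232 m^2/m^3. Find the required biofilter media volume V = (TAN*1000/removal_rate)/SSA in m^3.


A = 7.37*1000 / 0.4 = 18425 m^2
V = 18425 / 232 = 79.4181

79.4181 m^3


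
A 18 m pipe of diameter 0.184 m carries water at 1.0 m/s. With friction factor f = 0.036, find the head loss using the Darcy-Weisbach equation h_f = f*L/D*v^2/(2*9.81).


v^2 = 1.0^2 = 1 m^2/s^2
L/D = 18/0.184 = 97.826087
h_f = f*(L/D)*v^2/(2g) = 0.036 * 97.826087 * 1 / 19.62 = 0.179497 m

0.179497 m


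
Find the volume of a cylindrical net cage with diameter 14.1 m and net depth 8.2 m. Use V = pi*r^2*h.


r = d/2 = 14.1/2 = 7.05 m
Base area = pi*r^2 = pi*7.05^2 = 156.14501 m^2
Volume = 156.14501 * 8.2 = 1280.39 m^3

1280.39 m^3


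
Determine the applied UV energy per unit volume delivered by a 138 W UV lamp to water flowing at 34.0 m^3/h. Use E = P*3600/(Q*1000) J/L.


Energy delivered per hour = 138 W * 3600 s = 496800 J/h
Volume treated per hour = 34.0 m^3/h * 1000 = 34000 L/h
dose = 496800 / 34000 = 14.6118 J/L

14.6118 J/L


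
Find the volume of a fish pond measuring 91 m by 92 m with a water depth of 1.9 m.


Base area = L * W = 91 * 92 = 8372 m^2
Volume = area * depth = 8372 * 1.9 = 15906.8 m^3

15906.8 m^3


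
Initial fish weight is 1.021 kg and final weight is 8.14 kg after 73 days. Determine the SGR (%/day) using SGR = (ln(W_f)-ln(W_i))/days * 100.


ln(W_f) = ln(8.14) = 2.0967902
ln(W_i) = ln(1.021) = 0.020782539
ln(W_f) - ln(W_i) = 2.0967902 - 0.020782539 = 2.0760077
SGR = 2.0760077 / 73 * 100 = 2.84385 %/day

2.84385 %/day


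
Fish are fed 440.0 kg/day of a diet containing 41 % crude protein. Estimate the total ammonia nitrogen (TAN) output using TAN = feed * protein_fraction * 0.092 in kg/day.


Protein in feed = 440.0 * 41/100 = 180.4 kg/day
TAN = protein * 0.092 = 180.4 * 0.092 = 16.5968 kg/day

16.5968 kg/day


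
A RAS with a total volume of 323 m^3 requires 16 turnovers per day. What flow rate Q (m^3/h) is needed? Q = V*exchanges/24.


Daily recirculation volume = 323 m^3 * 16 = 5168 m^3/day
Flow rate Q = daily volume / 24 h = 5168 / 24 = 215.333 m^3/h

215.333 m^3/h


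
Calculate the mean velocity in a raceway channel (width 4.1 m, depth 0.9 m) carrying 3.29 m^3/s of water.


Cross-sectional area = W * d = 4.1 * 0.9 = 3.69 m^2
Velocity = Q / A = 3.29 / 3.69 = 0.891599 m/s

0.891599 m/s


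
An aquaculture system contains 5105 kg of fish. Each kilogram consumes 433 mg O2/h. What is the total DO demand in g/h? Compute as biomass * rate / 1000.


Total O2 consumption (mg/h) = 5105 kg * 433 mg/(kg*h) = 2210465 mg/h
Convert to g/h: 2210465 / 1000 = 2210.465 g/h

2210.465 g/h


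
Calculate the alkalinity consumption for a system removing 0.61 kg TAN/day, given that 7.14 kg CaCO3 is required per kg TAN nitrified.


Alkalinity factor: 7.14 kg CaCO3 consumed per kg TAN nitrified
alk = 0.61 kg TAN * 7.14 = 4.3554 kg CaCO3/day

4.3554 kg CaCO3/day


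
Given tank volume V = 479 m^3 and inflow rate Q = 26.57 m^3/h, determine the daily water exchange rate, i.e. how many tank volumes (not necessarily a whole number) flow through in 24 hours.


Daily flow volume = 26.57 m^3/h * 24 h = 637.68 m^3/day
Exchanges = daily flow / tank volume = 637.68 / 479 = 1.33127 exchanges/day

1.33127 exchanges/day


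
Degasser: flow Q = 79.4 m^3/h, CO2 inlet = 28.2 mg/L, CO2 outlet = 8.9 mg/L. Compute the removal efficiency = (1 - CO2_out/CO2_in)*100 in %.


CO2_out / CO2_in = 8.9 / 28.2 = 0.31560284
Fraction remaining = 0.31560284
efficiency = (1 - 0.31560284) * 100 = 68.4397 %

68.4397 %


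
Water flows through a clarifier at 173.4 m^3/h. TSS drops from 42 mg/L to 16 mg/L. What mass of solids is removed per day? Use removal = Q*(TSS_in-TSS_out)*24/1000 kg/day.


Concentration drop: TSS_in - TSS_out = 42 - 16 = 26 mg/L
Hourly solids removed = Q * dTSS = 173.4 m^3/h * 26 mg/L = 4508.4 g/h  (m^3/h * mg/L = g/h)
Daily solids removed = 4508.4 * 24 = 108201.6 g/day
Convert g to kg: 108201.6 / 1000 = 108.2016 kg/day

108.2016 kg/day


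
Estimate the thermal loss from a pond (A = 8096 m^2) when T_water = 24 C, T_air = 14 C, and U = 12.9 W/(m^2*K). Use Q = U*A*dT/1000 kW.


Temperature difference dT = 24 - 14 = 10 K
Heat loss (W) = U * A * dT = 12.9 * 8096 * 10 = 1044384 W
Convert to kW: 1044384 / 1000 = 1044.384 kW

1044.384 kW


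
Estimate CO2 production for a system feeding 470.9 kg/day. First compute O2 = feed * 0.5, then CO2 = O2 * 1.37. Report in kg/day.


O2 = 470.9 * 0.5 = 235.45
CO2 = 235.45 * 1.37 = 322.5665

322.5665 kg/day


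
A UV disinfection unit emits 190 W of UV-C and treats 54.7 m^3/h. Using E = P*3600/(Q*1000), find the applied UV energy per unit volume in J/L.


Energy delivered per hour = 190 W * 3600 s = 684000 J/h
Volume treated per hour = 54.7 m^3/h * 1000 = 54700 L/h
dose = 684000 / 54700 = 12.5046 J/L

12.5046 J/L


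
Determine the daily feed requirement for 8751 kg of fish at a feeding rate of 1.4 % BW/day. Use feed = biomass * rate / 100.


Feeding rate fraction = 1.4% / 100 = 0.014
Daily feed = 8751 kg * 0.014 = 122.514 kg/day

122.514 kg/day


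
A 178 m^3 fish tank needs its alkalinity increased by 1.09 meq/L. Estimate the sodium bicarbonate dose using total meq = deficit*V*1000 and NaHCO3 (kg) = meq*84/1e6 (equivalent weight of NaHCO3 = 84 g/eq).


Tank volume in L = 178 m^3 * 1000 = 178000 L
Total meq required = 1.09 meq/L * 178000 L = 194020 meq
NaHCO3 mass = 194020 meq * 84 mg/meq / 1e6 = 16.2977 kg

16.2977 kg


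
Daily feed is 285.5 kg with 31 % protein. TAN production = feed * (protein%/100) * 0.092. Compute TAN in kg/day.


Protein in feed = 285.5 * 31/100 = 88.505 kg/day
TAN = protein * 0.092 = 88.505 * 0.092 = 8.14246 kg/day

8.14246 kg/day


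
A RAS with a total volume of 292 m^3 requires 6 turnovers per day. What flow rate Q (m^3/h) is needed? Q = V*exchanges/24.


Daily recirculation volume = 292 m^3 * 6 = 1752 m^3/day
Flow rate Q = daily volume / 24 h = 1752 / 24 = 73 m^3/h

73 m^3/h


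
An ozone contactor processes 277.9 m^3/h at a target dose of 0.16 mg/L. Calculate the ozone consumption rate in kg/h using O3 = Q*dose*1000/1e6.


O3 demand (mg/h) = Q * dose * 1000 = 277.9 * 0.16 * 1000 = 44464 mg/h
Convert mg to kg: 44464 / 1e6 = 0.044464 kg/h

0.044464 kg/h


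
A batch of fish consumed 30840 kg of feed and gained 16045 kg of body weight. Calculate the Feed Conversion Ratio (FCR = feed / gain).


FCR = feed consumed / weight gained
FCR = 30840 kg / 16045 kg = 1.92209

1.92209


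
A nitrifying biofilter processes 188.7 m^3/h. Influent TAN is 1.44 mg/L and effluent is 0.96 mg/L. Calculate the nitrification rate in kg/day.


Concentration drop: TAN_in - TAN_out = 1.44 - 0.96 = 0.48 mg/L
Hourly TAN removed = Q * dTAN = 188.7 m^3/h * 0.48 mg/L = 90.576 g/h  (m^3/h * mg/L = g/h)
Daily TAN removed = 90.576 * 24 = 2173.824 g/day
Convert to kg/day: 2173.824 / 1000 = 2.173824 kg/day

2.173824 kg/day


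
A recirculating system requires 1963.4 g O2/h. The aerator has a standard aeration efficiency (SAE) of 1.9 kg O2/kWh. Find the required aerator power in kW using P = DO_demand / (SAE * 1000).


SAE in g O2/kWh = 1.9 * 1000 = 1900 g/kWh
P = DO_demand / SAE_g = 1963.4 / 1900 = 1.03337 kW

1.03337 kW
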